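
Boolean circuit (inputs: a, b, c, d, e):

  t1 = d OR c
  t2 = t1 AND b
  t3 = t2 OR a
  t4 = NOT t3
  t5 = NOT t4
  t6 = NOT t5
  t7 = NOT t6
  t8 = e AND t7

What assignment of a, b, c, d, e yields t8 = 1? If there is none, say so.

a=1, b=0, c=0, d=1, e=1

t8 = e AND t7 must be 1, so both e = 1 and t7 = 1.
t7 = NOT t6 must be 1, so t6 = 0.
t6 = NOT t5 must be 0, so t5 = 1.
Check with a=1, b=0, c=0, d=1, e=1:
t1 = d OR c = 1 OR 0 = 1
t2 = t1 AND b = 1 AND 0 = 0
t3 = t2 OR a = 0 OR 1 = 1
t4 = NOT t3 = NOT 1 = 0
t5 = NOT t4 = NOT 0 = 1
t6 = NOT t5 = NOT 1 = 0
t7 = NOT t6 = NOT 0 = 1
t8 = e AND t7 = 1 AND 1 = 1
So t8 = 1 as required.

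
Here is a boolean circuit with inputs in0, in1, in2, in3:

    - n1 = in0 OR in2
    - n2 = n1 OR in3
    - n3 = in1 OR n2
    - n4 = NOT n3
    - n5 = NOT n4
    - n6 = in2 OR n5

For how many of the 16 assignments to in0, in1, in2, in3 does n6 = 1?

n6 = in2 OR n5 must be 1, so at least one of in2, n5 is 1.
Enumerating the 16 input combinations, 15 give n6 = 1 and 1 give n6 = 0.

15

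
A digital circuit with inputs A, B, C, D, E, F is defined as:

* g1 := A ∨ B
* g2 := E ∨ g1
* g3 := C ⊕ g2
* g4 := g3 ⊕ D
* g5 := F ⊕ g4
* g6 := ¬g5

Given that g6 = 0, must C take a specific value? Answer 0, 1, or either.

Both values of C occur among assignments with g6 = 0:
  C=0: A=0, B=0, C=0, D=0, E=0, F=1
  C=1: A=0, B=0, C=1, D=0, E=0, F=0

either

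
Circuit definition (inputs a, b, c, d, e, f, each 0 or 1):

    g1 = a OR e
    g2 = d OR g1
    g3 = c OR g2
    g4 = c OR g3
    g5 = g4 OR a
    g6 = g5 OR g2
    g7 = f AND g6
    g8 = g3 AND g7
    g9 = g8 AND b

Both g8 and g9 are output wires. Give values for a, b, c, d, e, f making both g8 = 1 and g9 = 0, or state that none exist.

a=0, b=0, c=1, d=1, e=1, f=1

Check with a=0, b=0, c=1, d=1, e=1, f=1:
g1 = a OR e = 0 OR 1 = 1
g2 = d OR g1 = 1 OR 1 = 1
g3 = c OR g2 = 1 OR 1 = 1
g4 = c OR g3 = 1 OR 1 = 1
g5 = g4 OR a = 1 OR 0 = 1
g6 = g5 OR g2 = 1 OR 1 = 1
g7 = f AND g6 = 1 AND 1 = 1
g8 = g3 AND g7 = 1 AND 1 = 1
g9 = g8 AND b = 1 AND 0 = 0
So g8 = 1 and g9 = 0.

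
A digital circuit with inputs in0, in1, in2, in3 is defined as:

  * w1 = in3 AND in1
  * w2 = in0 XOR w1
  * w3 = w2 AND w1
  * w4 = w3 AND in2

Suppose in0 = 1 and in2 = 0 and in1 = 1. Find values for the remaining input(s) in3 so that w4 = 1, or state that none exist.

With in0 = 1 and in2 = 0 and in1 = 1 fixed, none of the 2 settings of in3 give w4 = 1.
For example, with in3=0:
w1 = in3 AND in1 = 0 AND 1 = 0
w2 = in0 XOR w1 = 1 XOR 0 = 1
w3 = w2 AND w1 = 1 AND 0 = 0
w4 = w3 AND in2 = 0 AND 0 = 0
giving w4 = 0 ≠ 1.

no solution exists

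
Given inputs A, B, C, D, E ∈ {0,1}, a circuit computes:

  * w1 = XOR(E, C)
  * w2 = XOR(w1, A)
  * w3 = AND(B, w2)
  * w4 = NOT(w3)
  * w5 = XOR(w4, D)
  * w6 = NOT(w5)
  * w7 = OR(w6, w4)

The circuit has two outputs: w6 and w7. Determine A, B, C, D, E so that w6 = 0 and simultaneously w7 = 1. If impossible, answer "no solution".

Check with A=1, B=0, C=0, D=0, E=0:
w1 = XOR(E, C) = XOR(0, 0) = 0
w2 = XOR(w1, A) = XOR(0, 1) = 1
w3 = AND(B, w2) = AND(0, 1) = 0
w4 = NOT(w3) = NOT 0 = 1
w5 = XOR(w4, D) = XOR(1, 0) = 1
w6 = NOT(w5) = NOT 1 = 0
w7 = OR(w6, w4) = OR(0, 1) = 1
So w6 = 0 and w7 = 1.

A=1, B=0, C=0, D=0, E=0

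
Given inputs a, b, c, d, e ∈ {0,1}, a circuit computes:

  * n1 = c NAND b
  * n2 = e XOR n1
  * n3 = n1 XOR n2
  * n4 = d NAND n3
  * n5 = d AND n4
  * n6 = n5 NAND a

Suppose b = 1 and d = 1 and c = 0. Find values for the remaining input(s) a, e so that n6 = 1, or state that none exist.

a=0 e=0

Check with b = 1 and d = 1 and c = 0 and a=0, e=0:
n1 = c NAND b = 0 NAND 1 = 1
n2 = e XOR n1 = 0 XOR 1 = 1
n3 = n1 XOR n2 = 1 XOR 1 = 0
n4 = d NAND n3 = 1 NAND 0 = 1
n5 = d AND n4 = 1 AND 1 = 1
n6 = n5 NAND a = 1 NAND 0 = 1
So n6 = 1.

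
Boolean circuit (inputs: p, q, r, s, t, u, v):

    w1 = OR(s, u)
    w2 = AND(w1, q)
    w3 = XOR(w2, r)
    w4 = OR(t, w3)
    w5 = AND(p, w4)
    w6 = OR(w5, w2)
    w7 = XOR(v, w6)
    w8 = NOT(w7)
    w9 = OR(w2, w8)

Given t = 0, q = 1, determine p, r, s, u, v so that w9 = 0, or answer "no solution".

Check with t = 0, q = 1 and p=1, r=1, s=0, u=0, v=0:
w1 = OR(s, u) = OR(0, 0) = 0
w2 = AND(w1, q) = AND(0, 1) = 0
w3 = XOR(w2, r) = XOR(0, 1) = 1
w4 = OR(t, w3) = OR(0, 1) = 1
w5 = AND(p, w4) = AND(1, 1) = 1
w6 = OR(w5, w2) = OR(1, 0) = 1
w7 = XOR(v, w6) = XOR(0, 1) = 1
w8 = NOT(w7) = NOT 1 = 0
w9 = OR(w2, w8) = OR(0, 0) = 0
So w9 = 0.

p=1 r=1 s=0 u=0 v=0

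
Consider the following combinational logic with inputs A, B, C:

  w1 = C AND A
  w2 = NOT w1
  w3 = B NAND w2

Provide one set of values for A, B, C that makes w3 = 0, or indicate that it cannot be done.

A=0, B=1, C=1

w3 = B NAND w2 must be 0, so both B = 1 and w2 = 1.
Check with A=0, B=1, C=1:
w1 = C AND A = 1 AND 0 = 0
w2 = NOT w1 = NOT 0 = 1
w3 = B NAND w2 = 1 NAND 1 = 0
So w3 = 0 as required.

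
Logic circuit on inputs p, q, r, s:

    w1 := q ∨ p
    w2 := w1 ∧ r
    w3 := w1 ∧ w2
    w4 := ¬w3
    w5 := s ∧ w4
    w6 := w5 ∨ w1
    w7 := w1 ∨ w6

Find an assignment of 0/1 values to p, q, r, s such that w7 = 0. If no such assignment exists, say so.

p=0, q=0, r=1, s=0

w7 = w1 ∨ w6 must be 0, so both w1 = 0 and w6 = 0.
Check with p=0, q=0, r=1, s=0:
w1 = q ∨ p = 0 ∨ 0 = 0
w2 = w1 ∧ r = 0 ∧ 1 = 0
w3 = w1 ∧ w2 = 0 ∧ 0 = 0
w4 = ¬w3 = ¬0 = 1
w5 = s ∧ w4 = 0 ∧ 1 = 0
w6 = w5 ∨ w1 = 0 ∨ 0 = 0
w7 = w1 ∨ w6 = 0 ∨ 0 = 0
So w7 = 0 as required.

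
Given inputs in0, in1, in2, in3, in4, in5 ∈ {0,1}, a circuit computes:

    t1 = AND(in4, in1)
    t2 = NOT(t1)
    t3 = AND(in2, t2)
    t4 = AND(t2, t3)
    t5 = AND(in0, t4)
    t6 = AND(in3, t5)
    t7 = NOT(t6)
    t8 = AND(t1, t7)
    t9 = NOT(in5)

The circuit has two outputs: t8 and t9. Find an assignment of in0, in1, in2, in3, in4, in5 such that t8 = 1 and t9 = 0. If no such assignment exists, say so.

in0=0, in1=1, in2=0, in3=1, in4=1, in5=1

Check with in0=0, in1=1, in2=0, in3=1, in4=1, in5=1:
t1 = AND(in4, in1) = AND(1, 1) = 1
t2 = NOT(t1) = NOT 1 = 0
t3 = AND(in2, t2) = AND(0, 0) = 0
t4 = AND(t2, t3) = AND(0, 0) = 0
t5 = AND(in0, t4) = AND(0, 0) = 0
t6 = AND(in3, t5) = AND(1, 0) = 0
t7 = NOT(t6) = NOT 0 = 1
t8 = AND(t1, t7) = AND(1, 1) = 1
t9 = NOT(in5) = NOT 1 = 0
So t8 = 1 and t9 = 0.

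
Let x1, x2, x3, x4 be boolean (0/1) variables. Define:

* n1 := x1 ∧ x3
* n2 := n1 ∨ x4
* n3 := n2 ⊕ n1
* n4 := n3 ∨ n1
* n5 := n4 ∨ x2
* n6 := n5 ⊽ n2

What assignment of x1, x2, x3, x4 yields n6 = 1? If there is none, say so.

n6 = n5 ⊽ n2 must be 1, so both n5 = 0 and n2 = 0.
n5 = n4 ∨ x2 must be 0, so both n4 = 0 and x2 = 0.
n2 = n1 ∨ x4 must be 0, so both n1 = 0 and x4 = 0.
Check with x1=0 x2=0 x3=1 x4=0:
n1 = x1 ∧ x3 = 0 ∧ 1 = 0
n2 = n1 ∨ x4 = 0 ∨ 0 = 0
n3 = n2 ⊕ n1 = 0 ⊕ 0 = 0
n4 = n3 ∨ n1 = 0 ∨ 0 = 0
n5 = n4 ∨ x2 = 0 ∨ 0 = 0
n6 = n5 ⊽ n2 = 0 ⊽ 0 = 1
So n6 = 1 as required.

x1=0 x2=0 x3=1 x4=0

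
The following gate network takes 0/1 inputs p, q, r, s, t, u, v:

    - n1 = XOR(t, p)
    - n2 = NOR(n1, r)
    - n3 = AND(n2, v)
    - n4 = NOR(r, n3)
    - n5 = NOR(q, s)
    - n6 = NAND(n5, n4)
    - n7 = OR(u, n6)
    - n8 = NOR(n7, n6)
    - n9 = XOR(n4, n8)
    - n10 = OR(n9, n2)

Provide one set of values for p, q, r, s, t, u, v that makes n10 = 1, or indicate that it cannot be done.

n10 = OR(n9, n2) must be 1, so at least one of n9, n2 is 1.
Check with p=0, q=1, r=0, s=1, t=1, u=1, v=1:
n1 = XOR(t, p) = XOR(1, 0) = 1
n2 = NOR(n1, r) = NOR(1, 0) = 0
n3 = AND(n2, v) = AND(0, 1) = 0
n4 = NOR(r, n3) = NOR(0, 0) = 1
n5 = NOR(q, s) = NOR(1, 1) = 0
n6 = NAND(n5, n4) = NAND(0, 1) = 1
n7 = OR(u, n6) = OR(1, 1) = 1
n8 = NOR(n7, n6) = NOR(1, 1) = 0
n9 = XOR(n4, n8) = XOR(1, 0) = 1
n10 = OR(n9, n2) = OR(1, 0) = 1
So n10 = 1 as required.

p=0, q=1, r=0, s=1, t=1, u=1, v=1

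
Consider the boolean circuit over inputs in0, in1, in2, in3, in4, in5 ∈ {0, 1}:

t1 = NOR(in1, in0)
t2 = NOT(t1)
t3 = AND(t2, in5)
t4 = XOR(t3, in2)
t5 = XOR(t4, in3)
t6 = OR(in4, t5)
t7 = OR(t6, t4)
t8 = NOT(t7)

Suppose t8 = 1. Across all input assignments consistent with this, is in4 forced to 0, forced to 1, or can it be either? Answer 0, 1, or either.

0

t8 = NOT(t7) must be 1, so t7 = 0.
t7 = OR(t6, t4) must be 0, so both t6 = 0 and t4 = 0.
Every assignment with t8 = 1 has in4 = 0; there are 8 such assignment(s).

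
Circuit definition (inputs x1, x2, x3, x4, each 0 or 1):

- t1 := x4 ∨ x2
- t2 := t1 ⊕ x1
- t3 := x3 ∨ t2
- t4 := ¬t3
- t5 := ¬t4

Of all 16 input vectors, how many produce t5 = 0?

4

t5 = ¬t4 must be 0, so t4 = 1.
Satisfying assignments:
  x1=0, x2=0, x3=0, x4=0
  x1=1, x2=0, x3=0, x4=1
  x1=1, x2=1, x3=0, x4=0
  x1=1, x2=1, x3=0, x4=1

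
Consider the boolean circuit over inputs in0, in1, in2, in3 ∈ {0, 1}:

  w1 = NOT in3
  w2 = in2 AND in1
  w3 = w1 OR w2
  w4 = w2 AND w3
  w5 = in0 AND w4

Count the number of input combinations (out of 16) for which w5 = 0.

14

w5 = in0 AND w4 must be 0, so at least one of in0, w4 is 0.
Enumerating the 16 input combinations, 14 give w5 = 0 and 2 give w5 = 1.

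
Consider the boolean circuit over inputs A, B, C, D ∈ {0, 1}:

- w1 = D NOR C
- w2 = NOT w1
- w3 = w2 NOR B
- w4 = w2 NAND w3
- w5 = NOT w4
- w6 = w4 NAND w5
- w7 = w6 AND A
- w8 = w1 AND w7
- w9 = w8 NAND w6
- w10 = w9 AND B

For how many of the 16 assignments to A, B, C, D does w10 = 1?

7

w10 = w9 AND B must be 1, so both w9 = 1 and B = 1.
w9 = w8 NAND w6 must be 1, so at least one of w8, w6 is 0.
Enumerating the 16 input combinations, 7 give w10 = 1 and 9 give w10 = 0.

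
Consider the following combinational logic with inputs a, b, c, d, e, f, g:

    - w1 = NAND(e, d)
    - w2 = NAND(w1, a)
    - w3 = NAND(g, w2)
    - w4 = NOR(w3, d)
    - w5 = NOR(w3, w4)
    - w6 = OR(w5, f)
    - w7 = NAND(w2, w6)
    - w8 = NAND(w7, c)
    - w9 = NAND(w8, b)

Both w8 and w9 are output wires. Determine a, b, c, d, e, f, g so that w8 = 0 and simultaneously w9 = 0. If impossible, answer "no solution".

no solution exists

Across all 128 input combinations, none give both w8 = 0 and w9 = 0.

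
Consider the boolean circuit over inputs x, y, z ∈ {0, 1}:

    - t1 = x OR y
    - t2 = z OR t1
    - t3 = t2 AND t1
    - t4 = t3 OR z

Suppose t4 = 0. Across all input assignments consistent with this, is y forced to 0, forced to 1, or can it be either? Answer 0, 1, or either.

0

t4 = t3 OR z must be 0, so both t3 = 0 and z = 0.
t3 = t2 AND t1 must be 0, so at least one of t2, t1 is 0.
Every assignment with t4 = 0 has y = 0; there are 1 such assignment(s).
  x=0, y=0, z=0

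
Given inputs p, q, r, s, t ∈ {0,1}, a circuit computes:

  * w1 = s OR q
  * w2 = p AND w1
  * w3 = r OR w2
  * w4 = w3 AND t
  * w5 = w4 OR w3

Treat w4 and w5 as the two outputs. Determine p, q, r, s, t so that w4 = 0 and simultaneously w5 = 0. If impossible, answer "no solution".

p=0 q=1 r=0 s=0 t=1

Check with p=0 q=1 r=0 s=0 t=1:
w1 = s OR q = 0 OR 1 = 1
w2 = p AND w1 = 0 AND 1 = 0
w3 = r OR w2 = 0 OR 0 = 0
w4 = w3 AND t = 0 AND 1 = 0
w5 = w4 OR w3 = 0 OR 0 = 0
So w4 = 0 and w5 = 0.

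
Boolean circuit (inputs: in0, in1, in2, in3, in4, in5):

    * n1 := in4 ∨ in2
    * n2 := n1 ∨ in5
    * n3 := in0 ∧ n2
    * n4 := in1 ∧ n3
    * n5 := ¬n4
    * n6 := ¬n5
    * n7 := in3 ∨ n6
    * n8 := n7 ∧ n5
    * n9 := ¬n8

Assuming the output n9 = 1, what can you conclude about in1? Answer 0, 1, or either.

either

Both values of in1 occur among assignments with n9 = 1:
  in1=0: in0=0, in1=0, in2=0, in3=0, in4=0, in5=0
  in1=1: in0=0, in1=1, in2=0, in3=0, in4=0, in5=0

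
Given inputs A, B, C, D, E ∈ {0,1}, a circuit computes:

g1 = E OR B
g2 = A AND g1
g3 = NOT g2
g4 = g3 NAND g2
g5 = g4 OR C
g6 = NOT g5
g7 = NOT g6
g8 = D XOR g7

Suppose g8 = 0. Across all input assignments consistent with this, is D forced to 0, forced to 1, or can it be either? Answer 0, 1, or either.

g8 = D XOR g7 must be 0, so D and g7 are equal.
Every assignment with g8 = 0 has D = 1; there are 16 such assignment(s).

1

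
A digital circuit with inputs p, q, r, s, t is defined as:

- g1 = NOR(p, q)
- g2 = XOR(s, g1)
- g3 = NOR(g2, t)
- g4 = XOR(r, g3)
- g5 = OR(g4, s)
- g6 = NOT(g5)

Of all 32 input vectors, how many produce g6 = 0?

24

g6 = NOT(g5) must be 0, so g5 = 1.
g5 = OR(g4, s) must be 1, so at least one of g4, s is 1.
Enumerating the 32 input combinations, 24 give g6 = 0 and 8 give g6 = 1.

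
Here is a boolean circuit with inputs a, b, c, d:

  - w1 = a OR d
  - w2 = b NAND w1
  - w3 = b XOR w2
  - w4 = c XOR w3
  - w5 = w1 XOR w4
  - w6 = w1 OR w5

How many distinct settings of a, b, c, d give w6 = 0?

w6 = w1 OR w5 must be 0, so both w1 = 0 and w5 = 0.
w1 = a OR d must be 0, so both a = 0 and d = 0.
Satisfying assignments:
  a=0, b=0, c=1, d=0
  a=0, b=1, c=0, d=0

2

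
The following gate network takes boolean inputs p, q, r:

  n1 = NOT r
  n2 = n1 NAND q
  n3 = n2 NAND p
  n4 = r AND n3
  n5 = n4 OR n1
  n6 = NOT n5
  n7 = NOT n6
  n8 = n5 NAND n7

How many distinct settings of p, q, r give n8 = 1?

n8 = n5 NAND n7 must be 1, so at least one of n5, n7 is 0.
Satisfying assignments:
  p=1, q=0, r=1
  p=1, q=1, r=1

2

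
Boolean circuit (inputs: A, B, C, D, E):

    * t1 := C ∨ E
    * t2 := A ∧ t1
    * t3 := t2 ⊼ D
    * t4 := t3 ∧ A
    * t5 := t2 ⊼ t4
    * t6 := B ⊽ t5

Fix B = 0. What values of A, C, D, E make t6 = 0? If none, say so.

A=1, C=0, D=0, E=0

t6 = B ⊽ t5 must be 0, so at least one of B, t5 is 1.
Check with B = 0 and A=1, C=0, D=0, E=0:
t1 = C ∨ E = 0 ∨ 0 = 0
t2 = A ∧ t1 = 1 ∧ 0 = 0
t3 = t2 ⊼ D = 0 ⊼ 0 = 1
t4 = t3 ∧ A = 1 ∧ 1 = 1
t5 = t2 ⊼ t4 = 0 ⊼ 1 = 1
t6 = B ⊽ t5 = 0 ⊽ 1 = 0
So t6 = 0.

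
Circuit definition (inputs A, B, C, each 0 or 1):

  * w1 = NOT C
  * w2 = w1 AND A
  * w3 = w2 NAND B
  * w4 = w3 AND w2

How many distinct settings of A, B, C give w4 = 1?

w4 = w3 AND w2 must be 1, so both w3 = 1 and w2 = 1.
w3 = w2 NAND B must be 1, so at least one of w2, B is 0.
w2 = w1 AND A must be 1, so both w1 = 1 and A = 1.
Enumerating the 8 input combinations, 1 give w4 = 1 and 7 give w4 = 0.

1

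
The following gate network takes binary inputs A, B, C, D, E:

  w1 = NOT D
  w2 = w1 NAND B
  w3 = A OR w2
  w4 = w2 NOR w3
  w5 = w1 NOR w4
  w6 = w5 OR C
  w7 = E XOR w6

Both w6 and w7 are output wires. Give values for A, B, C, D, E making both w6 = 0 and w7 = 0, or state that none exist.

A=0, B=1, C=0, D=0, E=0

Check with A=0, B=1, C=0, D=0, E=0:
w1 = NOT D = NOT 0 = 1
w2 = w1 NAND B = 1 NAND 1 = 0
w3 = A OR w2 = 0 OR 0 = 0
w4 = w2 NOR w3 = 0 NOR 0 = 1
w5 = w1 NOR w4 = 1 NOR 1 = 0
w6 = w5 OR C = 0 OR 0 = 0
w7 = E XOR w6 = 0 XOR 0 = 0
So w6 = 0 and w7 = 0.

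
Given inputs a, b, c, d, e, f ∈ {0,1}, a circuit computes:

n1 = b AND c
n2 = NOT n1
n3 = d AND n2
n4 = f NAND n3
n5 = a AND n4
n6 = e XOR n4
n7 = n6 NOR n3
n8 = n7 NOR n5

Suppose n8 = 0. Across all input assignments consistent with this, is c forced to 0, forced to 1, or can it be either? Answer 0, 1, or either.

either

Both values of c occur among assignments with n8 = 0:
  c=0: a=0, b=0, c=0, d=0, e=1, f=0
  c=1: a=0, b=0, c=1, d=0, e=1, f=0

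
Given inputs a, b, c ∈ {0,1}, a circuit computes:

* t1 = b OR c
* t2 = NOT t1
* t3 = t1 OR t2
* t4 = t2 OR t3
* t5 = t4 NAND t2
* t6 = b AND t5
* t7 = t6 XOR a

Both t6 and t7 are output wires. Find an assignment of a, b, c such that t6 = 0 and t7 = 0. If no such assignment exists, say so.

Check with a=0 b=0 c=0:
t1 = b OR c = 0 OR 0 = 0
t2 = NOT t1 = NOT 0 = 1
t3 = t1 OR t2 = 0 OR 1 = 1
t4 = t2 OR t3 = 1 OR 1 = 1
t5 = t4 NAND t2 = 1 NAND 1 = 0
t6 = b AND t5 = 0 AND 0 = 0
t7 = t6 XOR a = 0 XOR 0 = 0
So t6 = 0 and t7 = 0.

a=0 b=0 c=0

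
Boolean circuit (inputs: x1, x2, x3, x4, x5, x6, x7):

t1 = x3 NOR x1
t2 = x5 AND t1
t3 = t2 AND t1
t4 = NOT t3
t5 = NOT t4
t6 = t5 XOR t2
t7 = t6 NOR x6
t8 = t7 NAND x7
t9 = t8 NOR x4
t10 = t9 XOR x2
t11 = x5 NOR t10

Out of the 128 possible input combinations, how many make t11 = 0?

96

t11 = x5 NOR t10 must be 0, so at least one of x5, t10 is 1.
Enumerating the 128 input combinations, 96 give t11 = 0 and 32 give t11 = 1.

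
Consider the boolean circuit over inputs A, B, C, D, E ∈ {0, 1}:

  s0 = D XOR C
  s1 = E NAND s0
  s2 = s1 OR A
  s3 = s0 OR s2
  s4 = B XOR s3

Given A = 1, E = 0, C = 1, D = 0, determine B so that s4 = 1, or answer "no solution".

Check with A = 1, E = 0, C = 1, D = 0 and B=0:
s0 = D XOR C = 0 XOR 1 = 1
s1 = E NAND s0 = 0 NAND 1 = 1
s2 = s1 OR A = 1 OR 1 = 1
s3 = s0 OR s2 = 1 OR 1 = 1
s4 = B XOR s3 = 0 XOR 1 = 1
So s4 = 1.

B=0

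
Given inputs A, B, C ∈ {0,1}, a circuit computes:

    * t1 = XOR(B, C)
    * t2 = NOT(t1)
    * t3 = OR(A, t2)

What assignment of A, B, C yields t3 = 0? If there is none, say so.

A=0 B=0 C=1

t3 = OR(A, t2) must be 0, so both A = 0 and t2 = 0.
Check with A=0 B=0 C=1:
t1 = XOR(B, C) = XOR(0, 1) = 1
t2 = NOT(t1) = NOT 1 = 0
t3 = OR(A, t2) = OR(0, 0) = 0
So t3 = 0 as required.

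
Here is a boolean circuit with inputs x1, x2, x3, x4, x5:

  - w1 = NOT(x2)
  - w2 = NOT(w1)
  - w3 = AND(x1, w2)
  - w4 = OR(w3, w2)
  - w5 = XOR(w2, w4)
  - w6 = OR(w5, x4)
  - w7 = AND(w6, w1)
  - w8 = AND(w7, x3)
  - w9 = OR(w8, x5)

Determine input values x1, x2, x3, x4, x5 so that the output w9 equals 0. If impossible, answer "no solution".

w9 = OR(w8, x5) must be 0, so both w8 = 0 and x5 = 0.
w8 = AND(w7, x3) must be 0, so at least one of w7, x3 is 0.
Check with x1=0, x2=0, x3=1, x4=0, x5=0:
w1 = NOT(x2) = NOT 0 = 1
w2 = NOT(w1) = NOT 1 = 0
w3 = AND(x1, w2) = AND(0, 0) = 0
w4 = OR(w3, w2) = OR(0, 0) = 0
w5 = XOR(w2, w4) = XOR(0, 0) = 0
w6 = OR(w5, x4) = OR(0, 0) = 0
w7 = AND(w6, w1) = AND(0, 1) = 0
w8 = AND(w7, x3) = AND(0, 1) = 0
w9 = OR(w8, x5) = OR(0, 0) = 0
So w9 = 0 as required.

x1=0, x2=0, x3=1, x4=0, x5=0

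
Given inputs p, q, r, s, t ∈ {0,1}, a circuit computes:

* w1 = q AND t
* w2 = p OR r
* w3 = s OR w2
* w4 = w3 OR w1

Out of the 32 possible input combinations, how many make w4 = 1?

w4 = w3 OR w1 must be 1, so at least one of w3, w1 is 1.
Enumerating the 32 input combinations, 29 give w4 = 1 and 3 give w4 = 0.

29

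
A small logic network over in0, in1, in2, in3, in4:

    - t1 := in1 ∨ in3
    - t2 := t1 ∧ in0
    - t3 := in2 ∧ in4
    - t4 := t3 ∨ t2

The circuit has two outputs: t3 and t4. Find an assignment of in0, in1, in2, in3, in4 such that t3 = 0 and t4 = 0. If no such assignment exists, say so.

in0=0 in1=1 in2=1 in3=1 in4=0

Check with in0=0 in1=1 in2=1 in3=1 in4=0:
t1 = in1 ∨ in3 = 1 ∨ 1 = 1
t2 = t1 ∧ in0 = 1 ∧ 0 = 0
t3 = in2 ∧ in4 = 1 ∧ 0 = 0
t4 = t3 ∨ t2 = 0 ∨ 0 = 0
So t3 = 0 and t4 = 0.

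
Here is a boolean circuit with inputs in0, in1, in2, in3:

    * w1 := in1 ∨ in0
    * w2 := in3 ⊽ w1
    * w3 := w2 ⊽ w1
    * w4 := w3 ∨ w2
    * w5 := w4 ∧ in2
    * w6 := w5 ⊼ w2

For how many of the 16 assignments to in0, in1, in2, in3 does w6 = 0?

w6 = w5 ⊼ w2 must be 0, so both w5 = 1 and w2 = 1.
w5 = w4 ∧ in2 must be 1, so both w4 = 1 and in2 = 1.
w2 = in3 ⊽ w1 must be 1, so both in3 = 0 and w1 = 0.
Satisfying assignments:
  in0=0, in1=0, in2=1, in3=0

1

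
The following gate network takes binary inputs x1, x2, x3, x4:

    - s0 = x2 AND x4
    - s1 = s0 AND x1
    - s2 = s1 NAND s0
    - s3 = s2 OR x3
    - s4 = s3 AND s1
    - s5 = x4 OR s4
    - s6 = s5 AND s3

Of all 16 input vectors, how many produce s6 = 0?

9

s6 = s5 AND s3 must be 0, so at least one of s5, s3 is 0.
Enumerating the 16 input combinations, 9 give s6 = 0 and 7 give s6 = 1.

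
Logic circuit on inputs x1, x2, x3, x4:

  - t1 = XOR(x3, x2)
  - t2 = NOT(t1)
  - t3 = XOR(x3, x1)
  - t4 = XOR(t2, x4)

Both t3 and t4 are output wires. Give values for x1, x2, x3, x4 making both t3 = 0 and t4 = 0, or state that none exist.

Check with x1=0, x2=1, x3=0, x4=0:
t1 = XOR(x3, x2) = XOR(0, 1) = 1
t2 = NOT(t1) = NOT 1 = 0
t3 = XOR(x3, x1) = XOR(0, 0) = 0
t4 = XOR(t2, x4) = XOR(0, 0) = 0
So t3 = 0 and t4 = 0.

x1=0, x2=1, x3=0, x4=0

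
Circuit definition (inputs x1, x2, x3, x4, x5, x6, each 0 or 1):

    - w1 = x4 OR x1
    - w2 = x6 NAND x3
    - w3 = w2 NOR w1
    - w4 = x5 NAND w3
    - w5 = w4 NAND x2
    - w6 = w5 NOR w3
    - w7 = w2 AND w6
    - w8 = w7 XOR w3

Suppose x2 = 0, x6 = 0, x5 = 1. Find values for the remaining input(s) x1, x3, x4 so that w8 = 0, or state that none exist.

x1=1 x3=1 x4=0

Check with x2 = 0, x6 = 0, x5 = 1 and x1=1, x3=1, x4=0:
w1 = x4 OR x1 = 0 OR 1 = 1
w2 = x6 NAND x3 = 0 NAND 1 = 1
w3 = w2 NOR w1 = 1 NOR 1 = 0
w4 = x5 NAND w3 = 1 NAND 0 = 1
w5 = w4 NAND x2 = 1 NAND 0 = 1
w6 = w5 NOR w3 = 1 NOR 0 = 0
w7 = w2 AND w6 = 1 AND 0 = 0
w8 = w7 XOR w3 = 0 XOR 0 = 0
So w8 = 0.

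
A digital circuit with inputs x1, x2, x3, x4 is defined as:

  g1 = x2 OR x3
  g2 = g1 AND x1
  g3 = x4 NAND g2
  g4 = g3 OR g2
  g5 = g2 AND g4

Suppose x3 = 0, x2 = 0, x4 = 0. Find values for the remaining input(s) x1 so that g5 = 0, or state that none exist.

Check with x3 = 0, x2 = 0, x4 = 0 and x1=1:
g1 = x2 OR x3 = 0 OR 0 = 0
g2 = g1 AND x1 = 0 AND 1 = 0
g3 = x4 NAND g2 = 0 NAND 0 = 1
g4 = g3 OR g2 = 1 OR 0 = 1
g5 = g2 AND g4 = 0 AND 1 = 0
So g5 = 0.

x1=1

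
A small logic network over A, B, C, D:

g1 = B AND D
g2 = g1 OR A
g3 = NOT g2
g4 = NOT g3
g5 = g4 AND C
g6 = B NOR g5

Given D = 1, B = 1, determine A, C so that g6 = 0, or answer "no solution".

g6 = B NOR g5 must be 0, so at least one of B, g5 is 1.
Check with D = 1, B = 1 and A=1, C=0:
g1 = B AND D = 1 AND 1 = 1
g2 = g1 OR A = 1 OR 1 = 1
g3 = NOT g2 = NOT 1 = 0
g4 = NOT g3 = NOT 0 = 1
g5 = g4 AND C = 1 AND 0 = 0
g6 = B NOR g5 = 1 NOR 0 = 0
So g6 = 0.

A=1 C=0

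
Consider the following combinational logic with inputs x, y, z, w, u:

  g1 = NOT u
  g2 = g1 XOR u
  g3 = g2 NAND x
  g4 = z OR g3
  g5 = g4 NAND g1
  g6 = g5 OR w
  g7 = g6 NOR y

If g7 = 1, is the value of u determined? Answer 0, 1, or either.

0

g7 = g6 NOR y must be 1, so both g6 = 0 and y = 0.
Every assignment with g7 = 1 has u = 0; there are 3 such assignment(s).
  x=0, y=0, z=0, w=0, u=0
  x=0, y=0, z=1, w=0, u=0
  x=1, y=0, z=1, w=0, u=0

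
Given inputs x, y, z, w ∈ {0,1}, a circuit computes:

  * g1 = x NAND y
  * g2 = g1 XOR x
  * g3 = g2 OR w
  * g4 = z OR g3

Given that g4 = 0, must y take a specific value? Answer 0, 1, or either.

0

g4 = z OR g3 must be 0, so both z = 0 and g3 = 0.
g3 = g2 OR w must be 0, so both g2 = 0 and w = 0.
g2 = g1 XOR x must be 0, so g1 and x are equal.
Every assignment with g4 = 0 has y = 0; there are 1 such assignment(s).
  x=1, y=0, z=0, w=0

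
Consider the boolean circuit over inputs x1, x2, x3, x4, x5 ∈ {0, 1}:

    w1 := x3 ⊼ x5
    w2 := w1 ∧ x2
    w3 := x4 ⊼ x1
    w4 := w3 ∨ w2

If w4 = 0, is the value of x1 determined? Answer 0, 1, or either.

w4 = w3 ∨ w2 must be 0, so both w3 = 0 and w2 = 0.
Every assignment with w4 = 0 has x1 = 1; there are 5 such assignment(s).

1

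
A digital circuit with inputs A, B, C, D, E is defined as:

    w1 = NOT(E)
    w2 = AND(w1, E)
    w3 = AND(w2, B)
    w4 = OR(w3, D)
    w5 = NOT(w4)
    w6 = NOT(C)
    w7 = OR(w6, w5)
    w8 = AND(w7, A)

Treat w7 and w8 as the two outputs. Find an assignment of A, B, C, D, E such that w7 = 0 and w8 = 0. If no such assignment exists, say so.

Check with A=0, B=1, C=1, D=1, E=0:
w1 = NOT(E) = NOT 0 = 1
w2 = AND(w1, E) = AND(1, 0) = 0
w3 = AND(w2, B) = AND(0, 1) = 0
w4 = OR(w3, D) = OR(0, 1) = 1
w5 = NOT(w4) = NOT 1 = 0
w6 = NOT(C) = NOT 1 = 0
w7 = OR(w6, w5) = OR(0, 0) = 0
w8 = AND(w7, A) = AND(0, 0) = 0
So w7 = 0 and w8 = 0.

A=0, B=1, C=1, D=1, E=0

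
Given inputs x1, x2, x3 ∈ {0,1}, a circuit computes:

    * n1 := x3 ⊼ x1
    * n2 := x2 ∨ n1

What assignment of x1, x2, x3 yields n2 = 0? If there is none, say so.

x1=1, x2=0, x3=1

n2 = x2 ∨ n1 must be 0, so both x2 = 0 and n1 = 0.
Check with x1=1, x2=0, x3=1:
n1 = x3 ⊼ x1 = 1 ⊼ 1 = 0
n2 = x2 ∨ n1 = 0 ∨ 0 = 0
So n2 = 0 as required.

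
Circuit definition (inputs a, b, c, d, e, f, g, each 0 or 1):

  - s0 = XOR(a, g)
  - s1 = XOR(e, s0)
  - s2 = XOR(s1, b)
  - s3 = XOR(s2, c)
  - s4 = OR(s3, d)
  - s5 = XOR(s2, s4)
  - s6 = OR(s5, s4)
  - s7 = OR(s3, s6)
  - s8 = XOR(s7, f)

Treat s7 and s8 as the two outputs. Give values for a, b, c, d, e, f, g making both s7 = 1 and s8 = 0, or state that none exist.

a=0, b=0, c=1, d=0, e=0, f=1, g=1

Check with a=0, b=0, c=1, d=0, e=0, f=1, g=1:
s0 = XOR(a, g) = XOR(0, 1) = 1
s1 = XOR(e, s0) = XOR(0, 1) = 1
s2 = XOR(s1, b) = XOR(1, 0) = 1
s3 = XOR(s2, c) = XOR(1, 1) = 0
s4 = OR(s3, d) = OR(0, 0) = 0
s5 = XOR(s2, s4) = XOR(1, 0) = 1
s6 = OR(s5, s4) = OR(1, 0) = 1
s7 = OR(s3, s6) = OR(0, 1) = 1
s8 = XOR(s7, f) = XOR(1, 1) = 0
So s7 = 1 and s8 = 0.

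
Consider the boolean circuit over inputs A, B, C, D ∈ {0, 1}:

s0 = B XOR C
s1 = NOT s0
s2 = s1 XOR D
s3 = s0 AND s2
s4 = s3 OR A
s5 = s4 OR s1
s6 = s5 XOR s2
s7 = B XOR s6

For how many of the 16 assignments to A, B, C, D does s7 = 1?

s7 = B XOR s6 must be 1, so B and s6 differ.
Enumerating the 16 input combinations, 8 give s7 = 1 and 8 give s7 = 0.

8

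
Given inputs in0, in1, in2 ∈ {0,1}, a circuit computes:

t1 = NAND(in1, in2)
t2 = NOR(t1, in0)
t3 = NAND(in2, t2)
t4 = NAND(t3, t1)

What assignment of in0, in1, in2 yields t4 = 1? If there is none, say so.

in0=0, in1=1, in2=1

Check with in0=0, in1=1, in2=1:
t1 = NAND(in1, in2) = NAND(1, 1) = 0
t2 = NOR(t1, in0) = NOR(0, 0) = 1
t3 = NAND(in2, t2) = NAND(1, 1) = 0
t4 = NAND(t3, t1) = NAND(0, 0) = 1
So t4 = 1 as required.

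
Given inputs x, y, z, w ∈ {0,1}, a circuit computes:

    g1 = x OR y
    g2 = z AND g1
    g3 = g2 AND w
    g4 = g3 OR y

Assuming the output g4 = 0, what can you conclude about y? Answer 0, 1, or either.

g4 = g3 OR y must be 0, so both g3 = 0 and y = 0.
g3 = g2 AND w must be 0, so at least one of g2, w is 0.
Every assignment with g4 = 0 has y = 0; there are 7 such assignment(s).

0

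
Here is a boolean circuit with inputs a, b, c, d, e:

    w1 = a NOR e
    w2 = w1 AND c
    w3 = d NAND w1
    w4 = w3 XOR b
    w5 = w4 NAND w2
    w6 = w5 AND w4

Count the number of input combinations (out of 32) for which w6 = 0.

18

w6 = w5 AND w4 must be 0, so at least one of w5, w4 is 0.
Enumerating the 32 input combinations, 18 give w6 = 0 and 14 give w6 = 1.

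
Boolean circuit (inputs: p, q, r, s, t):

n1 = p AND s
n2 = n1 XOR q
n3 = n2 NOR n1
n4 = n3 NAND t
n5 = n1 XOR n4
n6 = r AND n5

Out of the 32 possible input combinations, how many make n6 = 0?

23

n6 = r AND n5 must be 0, so at least one of r, n5 is 0.
Enumerating the 32 input combinations, 23 give n6 = 0 and 9 give n6 = 1.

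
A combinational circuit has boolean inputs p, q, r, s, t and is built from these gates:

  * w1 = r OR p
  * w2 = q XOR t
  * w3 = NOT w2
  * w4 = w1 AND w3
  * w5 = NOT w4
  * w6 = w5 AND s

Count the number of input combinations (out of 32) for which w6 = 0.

22

w6 = w5 AND s must be 0, so at least one of w5, s is 0.
Enumerating the 32 input combinations, 22 give w6 = 0 and 10 give w6 = 1.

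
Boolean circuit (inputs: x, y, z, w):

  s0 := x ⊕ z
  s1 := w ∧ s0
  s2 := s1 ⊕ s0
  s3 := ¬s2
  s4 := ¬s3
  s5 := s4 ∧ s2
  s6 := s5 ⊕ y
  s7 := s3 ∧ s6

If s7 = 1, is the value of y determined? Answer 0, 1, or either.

1

s7 = s3 ∧ s6 must be 1, so both s3 = 1 and s6 = 1.
Every assignment with s7 = 1 has y = 1; there are 6 such assignment(s).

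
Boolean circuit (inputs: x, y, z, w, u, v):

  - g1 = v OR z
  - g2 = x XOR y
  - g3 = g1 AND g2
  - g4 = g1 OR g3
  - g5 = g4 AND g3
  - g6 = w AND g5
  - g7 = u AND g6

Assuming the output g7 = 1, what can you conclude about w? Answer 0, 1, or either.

g7 = u AND g6 must be 1, so both u = 1 and g6 = 1.
Every assignment with g7 = 1 has w = 1; there are 6 such assignment(s).

1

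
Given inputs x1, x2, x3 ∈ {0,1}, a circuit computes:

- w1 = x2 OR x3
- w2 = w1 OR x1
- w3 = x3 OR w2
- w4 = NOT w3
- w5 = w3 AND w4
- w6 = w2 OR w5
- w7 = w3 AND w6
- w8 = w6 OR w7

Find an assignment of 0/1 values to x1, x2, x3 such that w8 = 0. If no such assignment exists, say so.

w8 = w6 OR w7 must be 0, so both w6 = 0 and w7 = 0.
w6 = w2 OR w5 must be 0, so both w2 = 0 and w5 = 0.
Check with x1=0 x2=0 x3=0:
w1 = x2 OR x3 = 0 OR 0 = 0
w2 = w1 OR x1 = 0 OR 0 = 0
w3 = x3 OR w2 = 0 OR 0 = 0
w4 = NOT w3 = NOT 0 = 1
w5 = w3 AND w4 = 0 AND 1 = 0
w6 = w2 OR w5 = 0 OR 0 = 0
w7 = w3 AND w6 = 0 AND 0 = 0
w8 = w6 OR w7 = 0 OR 0 = 0
So w8 = 0 as required.

x1=0 x2=0 x3=0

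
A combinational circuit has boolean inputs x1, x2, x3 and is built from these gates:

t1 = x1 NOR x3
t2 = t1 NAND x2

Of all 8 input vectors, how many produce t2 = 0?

1

t2 = t1 NAND x2 must be 0, so both t1 = 1 and x2 = 1.
Satisfying assignments:
  x1=0, x2=1, x3=0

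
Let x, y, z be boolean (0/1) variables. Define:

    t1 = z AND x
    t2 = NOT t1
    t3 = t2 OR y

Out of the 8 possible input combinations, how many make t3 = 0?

1

t3 = t2 OR y must be 0, so both t2 = 0 and y = 0.
t2 = NOT t1 must be 0, so t1 = 1.
t1 = z AND x must be 1, so both z = 1 and x = 1.
Enumerating the 8 input combinations, 1 give t3 = 0 and 7 give t3 = 1.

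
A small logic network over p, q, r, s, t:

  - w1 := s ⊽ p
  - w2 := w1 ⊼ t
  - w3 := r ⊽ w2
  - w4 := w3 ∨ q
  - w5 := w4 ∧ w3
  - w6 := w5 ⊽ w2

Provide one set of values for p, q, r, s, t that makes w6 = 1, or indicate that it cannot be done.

p=0 q=0 r=1 s=0 t=1

w6 = w5 ⊽ w2 must be 1, so both w5 = 0 and w2 = 0.
Check with p=0 q=0 r=1 s=0 t=1:
w1 = s ⊽ p = 0 ⊽ 0 = 1
w2 = w1 ⊼ t = 1 ⊼ 1 = 0
w3 = r ⊽ w2 = 1 ⊽ 0 = 0
w4 = w3 ∨ q = 0 ∨ 0 = 0
w5 = w4 ∧ w3 = 0 ∧ 0 = 0
w6 = w5 ⊽ w2 = 0 ⊽ 0 = 1
So w6 = 1 as required.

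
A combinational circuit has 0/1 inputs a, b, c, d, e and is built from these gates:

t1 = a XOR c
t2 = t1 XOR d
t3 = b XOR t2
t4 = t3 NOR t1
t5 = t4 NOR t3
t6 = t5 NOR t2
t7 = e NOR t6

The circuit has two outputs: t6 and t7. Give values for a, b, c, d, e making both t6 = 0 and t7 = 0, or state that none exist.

a=0, b=0, c=1, d=0, e=1

Check with a=0, b=0, c=1, d=0, e=1:
t1 = a XOR c = 0 XOR 1 = 1
t2 = t1 XOR d = 1 XOR 0 = 1
t3 = b XOR t2 = 0 XOR 1 = 1
t4 = t3 NOR t1 = 1 NOR 1 = 0
t5 = t4 NOR t3 = 0 NOR 1 = 0
t6 = t5 NOR t2 = 0 NOR 1 = 0
t7 = e NOR t6 = 1 NOR 0 = 0
So t6 = 0 and t7 = 0.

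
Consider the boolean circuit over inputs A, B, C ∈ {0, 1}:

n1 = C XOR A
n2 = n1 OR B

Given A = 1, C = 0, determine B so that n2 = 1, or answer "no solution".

n2 = n1 OR B must be 1, so at least one of n1, B is 1.
Check with A = 1, C = 0 and B=1:
n1 = C XOR A = 0 XOR 1 = 1
n2 = n1 OR B = 1 OR 1 = 1
So n2 = 1.

B=1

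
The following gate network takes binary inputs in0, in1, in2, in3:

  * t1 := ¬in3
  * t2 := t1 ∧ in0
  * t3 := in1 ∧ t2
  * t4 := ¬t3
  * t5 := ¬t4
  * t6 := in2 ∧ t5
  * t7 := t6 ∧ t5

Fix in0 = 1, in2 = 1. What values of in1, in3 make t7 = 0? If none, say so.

t7 = t6 ∧ t5 must be 0, so at least one of t6, t5 is 0.
Check with in0 = 1, in2 = 1 and in1=0, in3=1:
t1 = ¬in3 = ¬1 = 0
t2 = t1 ∧ in0 = 0 ∧ 1 = 0
t3 = in1 ∧ t2 = 0 ∧ 0 = 0
t4 = ¬t3 = ¬0 = 1
t5 = ¬t4 = ¬1 = 0
t6 = in2 ∧ t5 = 1 ∧ 0 = 0
t7 = t6 ∧ t5 = 0 ∧ 0 = 0
So t7 = 0.

in1=0, in3=1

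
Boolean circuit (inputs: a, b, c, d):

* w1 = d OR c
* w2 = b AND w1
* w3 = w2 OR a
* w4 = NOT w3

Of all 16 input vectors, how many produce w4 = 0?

11

w4 = NOT w3 must be 0, so w3 = 1.
Enumerating the 16 input combinations, 11 give w4 = 0 and 5 give w4 = 1.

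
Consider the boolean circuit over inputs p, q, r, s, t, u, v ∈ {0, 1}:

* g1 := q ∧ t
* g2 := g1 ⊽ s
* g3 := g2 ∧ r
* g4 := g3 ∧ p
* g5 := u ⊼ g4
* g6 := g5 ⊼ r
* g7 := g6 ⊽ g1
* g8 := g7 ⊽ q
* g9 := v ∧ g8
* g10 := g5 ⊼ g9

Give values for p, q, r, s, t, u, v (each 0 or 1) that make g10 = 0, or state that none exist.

g10 = g5 ⊼ g9 must be 0, so both g5 = 1 and g9 = 1.
g5 = u ⊼ g4 must be 1, so at least one of u, g4 is 0.
Check with p=1, q=0, r=0, s=1, t=1, u=1, v=1:
g1 = q ∧ t = 0 ∧ 1 = 0
g2 = g1 ⊽ s = 0 ⊽ 1 = 0
g3 = g2 ∧ r = 0 ∧ 0 = 0
g4 = g3 ∧ p = 0 ∧ 1 = 0
g5 = u ⊼ g4 = 1 ⊼ 0 = 1
g6 = g5 ⊼ r = 1 ⊼ 0 = 1
g7 = g6 ⊽ g1 = 1 ⊽ 0 = 0
g8 = g7 ⊽ q = 0 ⊽ 0 = 1
g9 = v ∧ g8 = 1 ∧ 1 = 1
g10 = g5 ⊼ g9 = 1 ⊼ 1 = 0
So g10 = 0 as required.

p=1, q=0, r=0, s=1, t=1, u=1, v=1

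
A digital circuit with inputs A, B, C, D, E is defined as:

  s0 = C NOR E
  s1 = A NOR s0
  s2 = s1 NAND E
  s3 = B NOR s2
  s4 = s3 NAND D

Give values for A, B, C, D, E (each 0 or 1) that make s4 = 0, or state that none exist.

A=0, B=0, C=1, D=1, E=1

s4 = s3 NAND D must be 0, so both s3 = 1 and D = 1.
s3 = B NOR s2 must be 1, so both B = 0 and s2 = 0.
Check with A=0, B=0, C=1, D=1, E=1:
s0 = C NOR E = 1 NOR 1 = 0
s1 = A NOR s0 = 0 NOR 0 = 1
s2 = s1 NAND E = 1 NAND 1 = 0
s3 = B NOR s2 = 0 NOR 0 = 1
s4 = s3 NAND D = 1 NAND 1 = 0
So s4 = 0 as required.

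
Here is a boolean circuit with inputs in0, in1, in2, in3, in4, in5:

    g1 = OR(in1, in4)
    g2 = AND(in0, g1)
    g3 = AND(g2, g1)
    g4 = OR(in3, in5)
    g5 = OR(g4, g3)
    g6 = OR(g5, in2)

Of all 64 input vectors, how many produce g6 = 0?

5

g6 = OR(g5, in2) must be 0, so both g5 = 0 and in2 = 0.
g5 = OR(g4, g3) must be 0, so both g4 = 0 and g3 = 0.
Enumerating the 64 input combinations, 5 give g6 = 0 and 59 give g6 = 1.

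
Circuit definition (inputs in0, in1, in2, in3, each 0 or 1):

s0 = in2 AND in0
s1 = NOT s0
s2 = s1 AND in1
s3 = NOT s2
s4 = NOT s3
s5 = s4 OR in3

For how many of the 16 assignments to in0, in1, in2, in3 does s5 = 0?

s5 = s4 OR in3 must be 0, so both s4 = 0 and in3 = 0.
s4 = NOT s3 must be 0, so s3 = 1.
s3 = NOT s2 must be 1, so s2 = 0.
Satisfying assignments:
  in0=0, in1=0, in2=0, in3=0
  in0=0, in1=0, in2=1, in3=0
  in0=1, in1=0, in2=0, in3=0
  in0=1, in1=0, in2=1, in3=0
  in0=1, in1=1, in2=1, in3=0

5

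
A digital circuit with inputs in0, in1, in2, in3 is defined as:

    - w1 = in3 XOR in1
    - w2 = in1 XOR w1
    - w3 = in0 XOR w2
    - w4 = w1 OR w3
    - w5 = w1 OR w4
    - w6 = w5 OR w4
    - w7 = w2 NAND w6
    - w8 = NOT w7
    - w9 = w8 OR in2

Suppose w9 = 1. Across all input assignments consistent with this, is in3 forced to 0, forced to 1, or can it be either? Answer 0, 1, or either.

Both values of in3 occur among assignments with w9 = 1:
  in3=0: in0=0, in1=0, in2=1, in3=0
  in3=1: in0=0, in1=0, in2=0, in3=1

either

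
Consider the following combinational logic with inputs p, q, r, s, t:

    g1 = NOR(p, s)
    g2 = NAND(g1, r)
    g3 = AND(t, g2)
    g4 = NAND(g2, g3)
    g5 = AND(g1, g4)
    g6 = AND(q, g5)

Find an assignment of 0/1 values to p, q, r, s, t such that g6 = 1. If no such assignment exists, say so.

Check with p=0, q=1, r=1, s=0, t=0:
g1 = NOR(p, s) = NOR(0, 0) = 1
g2 = NAND(g1, r) = NAND(1, 1) = 0
g3 = AND(t, g2) = AND(0, 0) = 0
g4 = NAND(g2, g3) = NAND(0, 0) = 1
g5 = AND(g1, g4) = AND(1, 1) = 1
g6 = AND(q, g5) = AND(1, 1) = 1
So g6 = 1 as required.

p=0, q=1, r=1, s=0, t=0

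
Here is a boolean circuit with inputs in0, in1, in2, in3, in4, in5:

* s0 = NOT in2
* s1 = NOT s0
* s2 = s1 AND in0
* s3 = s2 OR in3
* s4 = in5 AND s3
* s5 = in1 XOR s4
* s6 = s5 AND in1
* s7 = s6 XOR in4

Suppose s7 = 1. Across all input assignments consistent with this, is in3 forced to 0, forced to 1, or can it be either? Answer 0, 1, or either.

either

Both values of in3 occur among assignments with s7 = 1:
  in3=0: in0=0, in1=0, in2=0, in3=0, in4=1, in5=0
  in3=1: in0=0, in1=0, in2=0, in3=1, in4=1, in5=0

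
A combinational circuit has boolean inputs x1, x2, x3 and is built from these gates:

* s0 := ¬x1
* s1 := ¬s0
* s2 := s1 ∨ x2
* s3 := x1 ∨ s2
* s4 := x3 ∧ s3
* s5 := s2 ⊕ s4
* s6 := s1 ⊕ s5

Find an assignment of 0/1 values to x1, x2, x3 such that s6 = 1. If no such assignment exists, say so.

s6 = s1 ⊕ s5 must be 1, so s1 and s5 differ.
Check with x1=0, x2=1, x3=0:
s0 = ¬x1 = ¬0 = 1
s1 = ¬s0 = ¬1 = 0
s2 = s1 ∨ x2 = 0 ∨ 1 = 1
s3 = x1 ∨ s2 = 0 ∨ 1 = 1
s4 = x3 ∧ s3 = 0 ∧ 1 = 0
s5 = s2 ⊕ s4 = 1 ⊕ 0 = 1
s6 = s1 ⊕ s5 = 0 ⊕ 1 = 1
So s6 = 1 as required.

x1=0, x2=1, x3=0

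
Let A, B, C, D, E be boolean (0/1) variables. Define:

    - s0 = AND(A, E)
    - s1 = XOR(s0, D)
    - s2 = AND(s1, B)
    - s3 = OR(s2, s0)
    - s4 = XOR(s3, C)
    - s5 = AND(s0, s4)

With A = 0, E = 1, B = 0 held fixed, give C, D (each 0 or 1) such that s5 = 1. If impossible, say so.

With A = 0, E = 1, B = 0 fixed, none of the 4 settings of C, D give s5 = 1.
For example, with C=1, D=1:
s0 = AND(A, E) = AND(0, 1) = 0
s1 = XOR(s0, D) = XOR(0, 1) = 1
s2 = AND(s1, B) = AND(1, 0) = 0
s3 = OR(s2, s0) = OR(0, 0) = 0
s4 = XOR(s3, C) = XOR(0, 1) = 1
s5 = AND(s0, s4) = AND(0, 1) = 0
giving s5 = 0 ≠ 1.

no solution exists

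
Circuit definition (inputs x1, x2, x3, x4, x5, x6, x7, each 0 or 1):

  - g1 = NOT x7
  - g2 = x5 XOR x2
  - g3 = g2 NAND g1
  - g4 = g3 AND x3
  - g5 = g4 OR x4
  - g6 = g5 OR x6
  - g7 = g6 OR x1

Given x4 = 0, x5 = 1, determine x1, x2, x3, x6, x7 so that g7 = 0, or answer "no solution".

g7 = g6 OR x1 must be 0, so both g6 = 0 and x1 = 0.
Check with x4 = 0, x5 = 1 and x1=0, x2=1, x3=0, x6=0, x7=0:
g1 = NOT x7 = NOT 0 = 1
g2 = x5 XOR x2 = 1 XOR 1 = 0
g3 = g2 NAND g1 = 0 NAND 1 = 1
g4 = g3 AND x3 = 1 AND 0 = 0
g5 = g4 OR x4 = 0 OR 0 = 0
g6 = g5 OR x6 = 0 OR 0 = 0
g7 = g6 OR x1 = 0 OR 0 = 0
So g7 = 0.

x1=0, x2=1, x3=0, x6=0, x7=0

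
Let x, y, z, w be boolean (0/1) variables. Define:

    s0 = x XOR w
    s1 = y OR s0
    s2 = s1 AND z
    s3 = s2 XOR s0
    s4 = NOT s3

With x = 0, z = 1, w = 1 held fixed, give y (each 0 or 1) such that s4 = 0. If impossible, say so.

no solution exists

With x = 0, z = 1, w = 1 fixed, none of the 2 settings of y give s4 = 0.
For example, with y=1:
s0 = x XOR w = 0 XOR 1 = 1
s1 = y OR s0 = 1 OR 1 = 1
s2 = s1 AND z = 1 AND 1 = 1
s3 = s2 XOR s0 = 1 XOR 1 = 0
s4 = NOT s3 = NOT 0 = 1
giving s4 = 1 ≠ 0.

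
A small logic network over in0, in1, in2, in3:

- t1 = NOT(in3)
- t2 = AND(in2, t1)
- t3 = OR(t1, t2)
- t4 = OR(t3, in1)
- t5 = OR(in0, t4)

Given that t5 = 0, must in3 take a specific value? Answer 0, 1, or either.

t5 = OR(in0, t4) must be 0, so both in0 = 0 and t4 = 0.
t4 = OR(t3, in1) must be 0, so both t3 = 0 and in1 = 0.
Every assignment with t5 = 0 has in3 = 1; there are 2 such assignment(s).
  in0=0, in1=0, in2=0, in3=1
  in0=0, in1=0, in2=1, in3=1

1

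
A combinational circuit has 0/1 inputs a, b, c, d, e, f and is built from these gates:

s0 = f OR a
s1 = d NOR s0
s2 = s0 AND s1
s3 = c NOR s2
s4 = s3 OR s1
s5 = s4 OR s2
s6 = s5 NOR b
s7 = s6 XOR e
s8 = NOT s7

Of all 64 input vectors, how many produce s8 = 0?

s8 = NOT s7 must be 0, so s7 = 1.
s7 = s6 XOR e must be 1, so s6 and e differ.
Enumerating the 64 input combinations, 32 give s8 = 0 and 32 give s8 = 1.

32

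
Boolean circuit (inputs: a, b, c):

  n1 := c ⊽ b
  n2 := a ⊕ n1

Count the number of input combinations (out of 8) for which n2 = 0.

n2 = a ⊕ n1 must be 0, so a and n1 are equal.
Satisfying assignments:
  a=0, b=0, c=1
  a=0, b=1, c=0
  a=0, b=1, c=1
  a=1, b=0, c=0

4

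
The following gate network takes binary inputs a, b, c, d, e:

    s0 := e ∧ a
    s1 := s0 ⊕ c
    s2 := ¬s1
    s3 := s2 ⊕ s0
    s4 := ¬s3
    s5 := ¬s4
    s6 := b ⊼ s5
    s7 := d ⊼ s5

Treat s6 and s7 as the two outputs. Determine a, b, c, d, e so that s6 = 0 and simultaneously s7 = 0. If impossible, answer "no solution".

a=1, b=1, c=0, d=1, e=0

Check with a=1, b=1, c=0, d=1, e=0:
s0 = e ∧ a = 0 ∧ 1 = 0
s1 = s0 ⊕ c = 0 ⊕ 0 = 0
s2 = ¬s1 = ¬0 = 1
s3 = s2 ⊕ s0 = 1 ⊕ 0 = 1
s4 = ¬s3 = ¬1 = 0
s5 = ¬s4 = ¬0 = 1
s6 = b ⊼ s5 = 1 ⊼ 1 = 0
s7 = d ⊼ s5 = 1 ⊼ 1 = 0
So s6 = 0 and s7 = 0.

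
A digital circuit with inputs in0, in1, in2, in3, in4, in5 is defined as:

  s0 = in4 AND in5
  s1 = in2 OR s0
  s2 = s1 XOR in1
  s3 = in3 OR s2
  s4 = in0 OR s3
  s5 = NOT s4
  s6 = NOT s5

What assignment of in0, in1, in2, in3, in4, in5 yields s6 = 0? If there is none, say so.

Check with in0=0, in1=1, in2=0, in3=0, in4=1, in5=1:
s0 = in4 AND in5 = 1 AND 1 = 1
s1 = in2 OR s0 = 0 OR 1 = 1
s2 = s1 XOR in1 = 1 XOR 1 = 0
s3 = in3 OR s2 = 0 OR 0 = 0
s4 = in0 OR s3 = 0 OR 0 = 0
s5 = NOT s4 = NOT 0 = 1
s6 = NOT s5 = NOT 1 = 0
So s6 = 0 as required.

in0=0, in1=1, in2=0, in3=0, in4=1, in5=1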